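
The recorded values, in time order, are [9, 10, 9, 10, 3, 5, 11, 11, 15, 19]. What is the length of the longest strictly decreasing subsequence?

3

Let dp[i] be the longest strictly decreasing subsequence ending at i:
i:      1  2  3  4  5  6  7  8  9 10
a[i]:   9 10  9 10  3  5 11 11 15 19
dp:     1  1  2  1  3  3  1  1  1  1
Maximum is 3.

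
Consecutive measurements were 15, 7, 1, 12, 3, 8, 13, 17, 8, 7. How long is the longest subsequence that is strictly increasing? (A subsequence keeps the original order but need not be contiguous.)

5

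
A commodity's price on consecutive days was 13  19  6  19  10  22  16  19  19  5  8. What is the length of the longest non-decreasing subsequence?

Let dp[i] be the length of the longest such subsequence ending at index i:
i:      1  2  3  4  5  6  7  8  9 10 11
a[i]:  13 19  6 19 10 22 16 19 19  5  8
dp:     1  2  1  3  2  4  3  4  5  1  2
Maximum dp value is 5.

5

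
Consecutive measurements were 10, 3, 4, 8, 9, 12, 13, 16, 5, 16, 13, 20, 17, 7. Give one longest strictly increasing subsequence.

Patience tails give the LIS length; then backtrack through the dp parents:
10 → extends → [10]
3 → replaces 10 → [3]
4 → extends → [3, 4]
8 → extends → [3, 4, 8]
9 → extends → [3, 4, 8, 9]
12 → extends → [3, 4, 8, 9, 12]
13 → extends → [3, 4, 8, 9, 12, 13]
16 → extends → [3, 4, 8, 9, 12, 13, 16]
5 → replaces 8 → [3, 4, 5, 9, 12, 13, 16]
16 → already a tail → [3, 4, 5, 9, 12, 13, 16]
13 → already a tail → [3, 4, 5, 9, 12, 13, 16]
20 → extends → [3, 4, 5, 9, 12, 13, 16, 20]
17 → replaces 20 → [3, 4, 5, 9, 12, 13, 16, 17]
7 → replaces 9 → [3, 4, 5, 7, 12, 13, 16, 17]
Length 8; one witness is 3, 4, 8, 9, 12, 13, 16, 20.

3, 4, 8, 9, 12, 13, 16, 20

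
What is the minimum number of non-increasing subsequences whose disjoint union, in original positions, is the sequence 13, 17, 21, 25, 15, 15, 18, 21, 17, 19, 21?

Place each on the leftmost legal pile:
13 → new pile 1 (tops now [13])
17 → new pile 2 (tops now [13, 17])
21 → new pile 3 (tops now [13, 17, 21])
25 → new pile 4 (tops now [13, 17, 21, 25])
15 → pile 2 (tops now [13, 15, 21, 25])
15 → pile 2 (tops now [13, 15, 21, 25])
18 → pile 3 (tops now [13, 15, 18, 25])
21 → pile 4 (tops now [13, 15, 18, 21])
17 → pile 3 (tops now [13, 15, 17, 21])
19 → pile 4 (tops now [13, 15, 17, 19])
21 → new pile 5 (tops now [13, 15, 17, 19, 21])
Five piles.

5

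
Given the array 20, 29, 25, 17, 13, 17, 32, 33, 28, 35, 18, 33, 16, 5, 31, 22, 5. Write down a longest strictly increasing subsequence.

20, 29, 32, 33, 35

Patience tails give the LIS length; then backtrack through the dp parents:
20 → extends → [20]
29 → extends → [20, 29]
25 → replaces 29 → [20, 25]
17 → replaces 20 → [17, 25]
13 → replaces 17 → [13, 25]
17 → replaces 25 → [13, 17]
32 → extends → [13, 17, 32]
33 → extends → [13, 17, 32, 33]
28 → replaces 32 → [13, 17, 28, 33]
35 → extends → [13, 17, 28, 33, 35]
18 → replaces 28 → [13, 17, 18, 33, 35]
33 → already a tail → [13, 17, 18, 33, 35]
16 → replaces 17 → [13, 16, 18, 33, 35]
5 → replaces 13 → [5, 16, 18, 33, 35]
31 → replaces 33 → [5, 16, 18, 31, 35]
22 → replaces 31 → [5, 16, 18, 22, 35]
5 → already a tail → [5, 16, 18, 22, 35]
Length 5; one witness is 20, 29, 32, 33, 35.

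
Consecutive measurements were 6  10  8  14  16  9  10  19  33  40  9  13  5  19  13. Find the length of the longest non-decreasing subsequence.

Let dp[i] be the length of the longest such subsequence ending at index i:
i:      1  2  3  4  5  6  7  8  9 10 11 12 13 14 15
a[i]:   6 10  8 14 16  9 10 19 33 40  9 13  5 19 13
dp:     1  2  2  3  4  3  4  5  6  7  4  5  1  6  6
Maximum dp value is 7.

7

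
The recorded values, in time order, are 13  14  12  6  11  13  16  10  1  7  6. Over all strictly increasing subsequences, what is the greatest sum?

46

Let S[i] be the best sum of a strictly increasing subsequence ending at i:
i:      1  2  3  4  5  6  7  8  9 10 11
a[i]:  13 14 12  6 11 13 16 10  1  7  6
S:     13 27 12  6 17 30 46 16  1 13  7
Maximum is 46 (e.g. 6 + 11 + 13 + 16).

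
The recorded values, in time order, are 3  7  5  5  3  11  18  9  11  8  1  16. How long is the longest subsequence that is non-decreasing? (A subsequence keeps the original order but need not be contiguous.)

6

Let dp[i] be the length of the longest such subsequence ending at index i:
i:      1  2  3  4  5  6  7  8  9 10 11 12
a[i]:   3  7  5  5  3 11 18  9 11  8  1 16
dp:     1  2  2  3  2  4  5  4  5  4  1  6
Maximum dp value is 6.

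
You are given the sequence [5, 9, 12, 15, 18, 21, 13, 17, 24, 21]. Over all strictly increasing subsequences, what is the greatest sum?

Let S[i] be the best sum of a strictly increasing subsequence ending at i:
i:       1   2   3   4   5   6   7   8   9  10
a[i]:    5   9  12  15  18  21  13  17  24  21
S:       5  14  26  41  59  80  39  58 104  80
Maximum is 104 (e.g. 5 + 9 + 12 + 15 + 18 + 21 + 24).

104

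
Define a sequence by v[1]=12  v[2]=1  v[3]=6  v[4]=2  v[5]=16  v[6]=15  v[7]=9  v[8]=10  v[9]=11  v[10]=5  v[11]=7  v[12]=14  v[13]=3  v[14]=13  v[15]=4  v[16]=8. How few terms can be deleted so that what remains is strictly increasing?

10

Fewest deletions = n − (longest strictly increasing subsequence).
Patience tails:
12 → extends → [12]
1 → replaces 12 → [1]
6 → extends → [1, 6]
2 → replaces 6 → [1, 2]
16 → extends → [1, 2, 16]
15 → replaces 16 → [1, 2, 15]
9 → replaces 15 → [1, 2, 9]
10 → extends → [1, 2, 9, 10]
11 → extends → [1, 2, 9, 10, 11]
5 → replaces 9 → [1, 2, 5, 10, 11]
7 → replaces 10 → [1, 2, 5, 7, 11]
14 → extends → [1, 2, 5, 7, 11, 14]
3 → replaces 5 → [1, 2, 3, 7, 11, 14]
13 → replaces 14 → [1, 2, 3, 7, 11, 13]
4 → replaces 7 → [1, 2, 3, 4, 11, 13]
8 → replaces 11 → [1, 2, 3, 4, 8, 13]
Longest strictly increasing subsequence has length 6, so deletions = 16 − 6 = 10.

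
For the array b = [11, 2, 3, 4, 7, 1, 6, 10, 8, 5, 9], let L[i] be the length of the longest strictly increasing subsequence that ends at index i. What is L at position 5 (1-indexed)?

dp[i] = 1 + max{dp[j] : j<i, b[j]<b[i]} (or 1 if no such j):
i:      1  2  3  4  5  6  7  8  9 10 11
b[i]:  11  2  3  4  7  1  6 10  8  5  9
dp:     1  1  2  3  4  1  4  5  5  4  6
At index 5 the value is 4.

4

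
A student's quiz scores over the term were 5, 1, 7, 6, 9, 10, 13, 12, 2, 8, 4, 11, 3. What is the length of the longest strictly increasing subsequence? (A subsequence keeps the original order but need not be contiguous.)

Track the smallest tail for each achievable length (strict):
5 → extends → [5]
1 → replaces 5 → [1]
7 → extends → [1, 7]
6 → replaces 7 → [1, 6]
9 → extends → [1, 6, 9]
10 → extends → [1, 6, 9, 10]
13 → extends → [1, 6, 9, 10, 13]
12 → replaces 13 → [1, 6, 9, 10, 12]
2 → replaces 6 → [1, 2, 9, 10, 12]
8 → replaces 9 → [1, 2, 8, 10, 12]
4 → replaces 8 → [1, 2, 4, 10, 12]
11 → replaces 12 → [1, 2, 4, 10, 11]
3 → replaces 4 → [1, 2, 3, 10, 11]
Five tails, so the longest strictly increasing subsequence has length 5 (e.g. 5, 7, 9, 10, 13).

5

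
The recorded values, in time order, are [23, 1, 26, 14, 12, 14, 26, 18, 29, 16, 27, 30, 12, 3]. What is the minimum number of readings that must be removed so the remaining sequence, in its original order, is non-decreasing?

8

Fewest deletions = n − (longest non-decreasing subsequence).
Patience tails:
23 → extends → [23]
1 → replaces 23 → [1]
26 → extends → [1, 26]
14 → replaces 26 → [1, 14]
12 → replaces 14 → [1, 12]
14 → extends → [1, 12, 14]
26 → extends → [1, 12, 14, 26]
18 → replaces 26 → [1, 12, 14, 18]
29 → extends → [1, 12, 14, 18, 29]
16 → replaces 18 → [1, 12, 14, 16, 29]
27 → replaces 29 → [1, 12, 14, 16, 27]
30 → extends → [1, 12, 14, 16, 27, 30]
12 → replaces 14 → [1, 12, 12, 16, 27, 30]
3 → replaces 12 → [1, 3, 12, 16, 27, 30]
Longest non-decreasing subsequence has length 6, so deletions = 14 − 6 = 8.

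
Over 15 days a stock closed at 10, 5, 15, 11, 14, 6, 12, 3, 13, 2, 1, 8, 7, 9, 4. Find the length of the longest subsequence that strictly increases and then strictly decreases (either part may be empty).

7

inc[i] = longest strictly increasing subsequence ending at i; dec[i] = longest strictly decreasing subsequence starting at i:
i:      1  2  3  4  5  6  7  8  9 10 11 12 13 14 15
a[i]:  10  5 15 11 14  6 12  3 13  2  1  8  7  9  4
inc:    1  1  2  2  3  2  3  1  4  1  1  3  3  4  2
dec:    5  4  6  5  5  4  4  3  4  2  1  3  2  2  1
Best peak at i=3 (value 15): inc=2, dec=6, length 2+6−1 = 7.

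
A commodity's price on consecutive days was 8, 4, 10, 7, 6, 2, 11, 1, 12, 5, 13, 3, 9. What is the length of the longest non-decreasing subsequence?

5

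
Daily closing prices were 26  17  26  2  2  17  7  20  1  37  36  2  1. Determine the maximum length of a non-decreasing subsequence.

5

Track the smallest tail for each achievable length (allowing ties):
26 → extends → [26]
17 → replaces 26 → [17]
26 → extends → [17, 26]
2 → replaces 17 → [2, 26]
2 → replaces 26 → [2, 2]
17 → extends → [2, 2, 17]
7 → replaces 17 → [2, 2, 7]
20 → extends → [2, 2, 7, 20]
1 → replaces 2 → [1, 2, 7, 20]
37 → extends → [1, 2, 7, 20, 37]
36 → replaces 37 → [1, 2, 7, 20, 36]
2 → replaces 7 → [1, 2, 2, 20, 36]
1 → replaces 2 → [1, 1, 2, 20, 36]
Five tails, so the longest non-decreasing subsequence has length 5 (e.g. 2, 2, 17, 20, 37).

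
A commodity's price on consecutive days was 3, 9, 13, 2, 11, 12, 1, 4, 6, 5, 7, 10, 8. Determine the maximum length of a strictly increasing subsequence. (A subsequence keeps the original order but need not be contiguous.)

5

Let dp[i] be the length of the longest such subsequence ending at index i:
i:      1  2  3  4  5  6  7  8  9 10 11 12 13
a[i]:   3  9 13  2 11 12  1  4  6  5  7 10  8
dp:     1  2  3  1  3  4  1  2  3  3  4  5  5
Maximum dp value is 5.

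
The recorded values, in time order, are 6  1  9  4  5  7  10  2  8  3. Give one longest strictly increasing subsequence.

Patience tails give the LIS length; then backtrack through the dp parents:
6 → extends → [6]
1 → replaces 6 → [1]
9 → extends → [1, 9]
4 → replaces 9 → [1, 4]
5 → extends → [1, 4, 5]
7 → extends → [1, 4, 5, 7]
10 → extends → [1, 4, 5, 7, 10]
2 → replaces 4 → [1, 2, 5, 7, 10]
8 → replaces 10 → [1, 2, 5, 7, 8]
3 → replaces 5 → [1, 2, 3, 7, 8]
Length 5; one witness is 1, 4, 5, 7, 10.

1, 4, 5, 7, 10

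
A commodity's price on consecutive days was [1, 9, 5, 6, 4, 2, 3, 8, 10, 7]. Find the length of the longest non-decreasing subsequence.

Track the smallest tail for each achievable length (allowing ties):
1 → extends → [1]
9 → extends → [1, 9]
5 → replaces 9 → [1, 5]
6 → extends → [1, 5, 6]
4 → replaces 5 → [1, 4, 6]
2 → replaces 4 → [1, 2, 6]
3 → replaces 6 → [1, 2, 3]
8 → extends → [1, 2, 3, 8]
10 → extends → [1, 2, 3, 8, 10]
7 → replaces 8 → [1, 2, 3, 7, 10]
Five tails, so the longest non-decreasing subsequence has length 5 (e.g. 1, 5, 6, 8, 10).

5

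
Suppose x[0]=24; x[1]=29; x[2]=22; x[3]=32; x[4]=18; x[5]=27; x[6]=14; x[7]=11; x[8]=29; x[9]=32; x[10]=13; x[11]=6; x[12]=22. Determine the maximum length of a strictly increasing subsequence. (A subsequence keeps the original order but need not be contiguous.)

4

Track the smallest tail for each achievable length (strict):
24 → extends → [24]
29 → extends → [24, 29]
22 → replaces 24 → [22, 29]
32 → extends → [22, 29, 32]
18 → replaces 22 → [18, 29, 32]
27 → replaces 29 → [18, 27, 32]
14 → replaces 18 → [14, 27, 32]
11 → replaces 14 → [11, 27, 32]
29 → replaces 32 → [11, 27, 29]
32 → extends → [11, 27, 29, 32]
13 → replaces 27 → [11, 13, 29, 32]
6 → replaces 11 → [6, 13, 29, 32]
22 → replaces 29 → [6, 13, 22, 32]
Four tails, so the longest strictly increasing subsequence has length 4 (e.g. 24, 27, 29, 32).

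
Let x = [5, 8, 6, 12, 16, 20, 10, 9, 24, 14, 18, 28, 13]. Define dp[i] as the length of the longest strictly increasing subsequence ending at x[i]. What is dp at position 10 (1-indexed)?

dp[i] = 1 + max{dp[j] : j<i, x[j]<x[i]} (or 1 if no such j):
i:      1  2  3  4  5  6  7  8  9 10 11 12 13
x[i]:   5  8  6 12 16 20 10  9 24 14 18 28 13
dp:     1  2  2  3  4  5  3  3  6  4  5  7  4
At index 10 the value is 4.

4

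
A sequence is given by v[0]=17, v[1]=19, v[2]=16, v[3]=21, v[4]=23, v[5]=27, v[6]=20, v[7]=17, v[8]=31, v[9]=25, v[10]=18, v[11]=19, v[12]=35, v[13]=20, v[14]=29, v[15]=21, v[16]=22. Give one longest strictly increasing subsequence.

17, 19, 21, 23, 27, 31, 35

Patience tails give the LIS length; then backtrack through the dp parents:
17 → extends → [17]
19 → extends → [17, 19]
16 → replaces 17 → [16, 19]
21 → extends → [16, 19, 21]
23 → extends → [16, 19, 21, 23]
27 → extends → [16, 19, 21, 23, 27]
20 → replaces 21 → [16, 19, 20, 23, 27]
17 → replaces 19 → [16, 17, 20, 23, 27]
31 → extends → [16, 17, 20, 23, 27, 31]
25 → replaces 27 → [16, 17, 20, 23, 25, 31]
18 → replaces 20 → [16, 17, 18, 23, 25, 31]
19 → replaces 23 → [16, 17, 18, 19, 25, 31]
35 → extends → [16, 17, 18, 19, 25, 31, 35]
20 → replaces 25 → [16, 17, 18, 19, 20, 31, 35]
29 → replaces 31 → [16, 17, 18, 19, 20, 29, 35]
21 → replaces 29 → [16, 17, 18, 19, 20, 21, 35]
22 → replaces 35 → [16, 17, 18, 19, 20, 21, 22]
Length 7; one witness is 17, 19, 21, 23, 27, 31, 35.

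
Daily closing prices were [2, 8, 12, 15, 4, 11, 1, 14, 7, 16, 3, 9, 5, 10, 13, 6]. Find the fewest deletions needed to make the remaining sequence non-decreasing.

10

Fewest deletions = n − (longest non-decreasing subsequence).
i:      1  2  3  4  5  6  7  8  9 10 11 12 13 14 15 16
a[i]:   2  8 12 15  4 11  1 14  7 16  3  9  5 10 13  6
dp:     1  2  3  4  2  3  1  4  3  5  2  4  3  5  6  4
max dp = 6, so deletions = 16 − 6 = 10.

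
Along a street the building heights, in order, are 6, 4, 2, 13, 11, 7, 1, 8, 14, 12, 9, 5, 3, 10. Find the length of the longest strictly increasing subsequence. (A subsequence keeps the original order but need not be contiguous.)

Let dp[i] be the length of the longest such subsequence ending at index i:
i:      1  2  3  4  5  6  7  8  9 10 11 12 13 14
a[i]:   6  4  2 13 11  7  1  8 14 12  9  5  3 10
dp:     1  1  1  2  2  2  1  3  4  4  4  2  2  5
Maximum dp value is 5.

5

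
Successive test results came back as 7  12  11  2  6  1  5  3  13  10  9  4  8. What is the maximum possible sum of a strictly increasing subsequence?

Let S[i] be the best sum of a strictly increasing subsequence ending at i:
i:      1  2  3  4  5  6  7  8  9 10 11 12 13
a[i]:   7 12 11  2  6  1  5  3 13 10  9  4  8
S:      7 19 18  2  8  1  7  5 32 18 17  9 17
Maximum is 32 (e.g. 7 + 12 + 13).

32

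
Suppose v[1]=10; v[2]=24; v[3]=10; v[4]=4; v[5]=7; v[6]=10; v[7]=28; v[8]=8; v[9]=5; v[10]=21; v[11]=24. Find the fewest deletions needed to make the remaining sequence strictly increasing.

Fewest deletions = n − (longest strictly increasing subsequence).
Patience tails:
10 → extends → [10]
24 → extends → [10, 24]
10 → already a tail → [10, 24]
4 → replaces 10 → [4, 24]
7 → replaces 24 → [4, 7]
10 → extends → [4, 7, 10]
28 → extends → [4, 7, 10, 28]
8 → replaces 10 → [4, 7, 8, 28]
5 → replaces 7 → [4, 5, 8, 28]
21 → replaces 28 → [4, 5, 8, 21]
24 → extends → [4, 5, 8, 21, 24]
Longest strictly increasing subsequence has length 5, so deletions = 11 − 5 = 6.

6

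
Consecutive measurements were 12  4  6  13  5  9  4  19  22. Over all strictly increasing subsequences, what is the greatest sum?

Let S[i] be the best sum of a strictly increasing subsequence ending at i:
i:      1  2  3  4  5  6  7  8  9
a[i]:  12  4  6 13  5  9  4 19 22
S:     12  4 10 25  9 19  4 44 66
Maximum is 66 (e.g. 12 + 13 + 19 + 22).

66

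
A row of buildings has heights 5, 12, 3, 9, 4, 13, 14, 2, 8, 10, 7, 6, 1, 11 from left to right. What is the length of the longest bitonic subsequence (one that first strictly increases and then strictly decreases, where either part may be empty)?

8

inc[i] = longest strictly increasing subsequence ending at i; dec[i] = longest strictly decreasing subsequence starting at i:
i:      1  2  3  4  5  6  7  8  9 10 11 12 13 14
a[i]:   5 12  3  9  4 13 14  2  8 10  7  6  1 11
inc:    1  2  1  2  2  3  4  1  3  4  3  3  1  5
dec:    4  6  3  5  3  5  5  2  4  4  3  2  1  1
Best peak at i=7 (value 14): inc=4, dec=5, length 4+5−1 = 8.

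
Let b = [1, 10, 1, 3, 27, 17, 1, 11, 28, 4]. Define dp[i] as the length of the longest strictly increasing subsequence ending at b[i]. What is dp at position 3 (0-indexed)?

dp[i] = 1 + max{dp[j] : j<i, b[j]<b[i]} (or 1 if no such j):
i:      0  1  2  3  4  5  6  7  8  9
b[i]:   1 10  1  3 27 17  1 11 28  4
dp:     1  2  1  2  3  3  1  3  4  3
At index 3 the value is 2.

2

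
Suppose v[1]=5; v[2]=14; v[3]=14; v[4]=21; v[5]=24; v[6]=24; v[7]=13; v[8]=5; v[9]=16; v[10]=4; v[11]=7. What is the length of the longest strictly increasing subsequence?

4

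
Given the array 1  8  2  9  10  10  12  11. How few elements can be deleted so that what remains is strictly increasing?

3

Fewest deletions = n − (longest strictly increasing subsequence).
i:      1  2  3  4  5  6  7  8
a[i]:   1  8  2  9 10 10 12 11
dp:     1  2  2  3  4  4  5  5
max dp = 5, so deletions = 8 − 5 = 3.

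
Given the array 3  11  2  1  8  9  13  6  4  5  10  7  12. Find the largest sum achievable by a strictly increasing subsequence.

42

Let S[i] be the best sum of a strictly increasing subsequence ending at i:
i:      1  2  3  4  5  6  7  8  9 10 11 12 13
a[i]:   3 11  2  1  8  9 13  6  4  5 10  7 12
S:      3 14  2  1 11 20 33  9  7 12 30 19 42
Maximum is 42 (e.g. 3 + 8 + 9 + 10 + 12).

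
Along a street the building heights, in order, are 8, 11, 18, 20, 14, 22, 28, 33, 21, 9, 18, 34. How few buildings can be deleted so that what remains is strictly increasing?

4

Fewest deletions = n − (longest strictly increasing subsequence).
i:      1  2  3  4  5  6  7  8  9 10 11 12
a[i]:   8 11 18 20 14 22 28 33 21  9 18 34
dp:     1  2  3  4  3  5  6  7  5  2  4  8
max dp = 8, so deletions = 12 − 8 = 4.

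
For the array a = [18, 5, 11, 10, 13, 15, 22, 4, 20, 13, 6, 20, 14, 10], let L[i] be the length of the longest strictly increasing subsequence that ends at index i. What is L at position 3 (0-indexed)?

2

dp[i] = 1 + max{dp[j] : j<i, a[j]<a[i]} (or 1 if no such j):
i:      0  1  2  3  4  5  6  7  8  9 10 11 12 13
a[i]:  18  5 11 10 13 15 22  4 20 13  6 20 14 10
dp:     1  1  2  2  3  4  5  1  5  3  2  5  4  3
At index 3 the value is 2.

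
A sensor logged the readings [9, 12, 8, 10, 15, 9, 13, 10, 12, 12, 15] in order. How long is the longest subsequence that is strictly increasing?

Track the smallest tail for each achievable length (strict):
9 → extends → [9]
12 → extends → [9, 12]
8 → replaces 9 → [8, 12]
10 → replaces 12 → [8, 10]
15 → extends → [8, 10, 15]
9 → replaces 10 → [8, 9, 15]
13 → replaces 15 → [8, 9, 13]
10 → replaces 13 → [8, 9, 10]
12 → extends → [8, 9, 10, 12]
12 → already a tail → [8, 9, 10, 12]
15 → extends → [8, 9, 10, 12, 15]
Five tails, so the longest strictly increasing subsequence has length 5 (e.g. 8, 9, 10, 12, 15).

5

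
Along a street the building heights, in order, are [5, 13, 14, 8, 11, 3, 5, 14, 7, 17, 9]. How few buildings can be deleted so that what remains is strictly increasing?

Fewest deletions = n − (longest strictly increasing subsequence).
Patience tails:
5 → extends → [5]
13 → extends → [5, 13]
14 → extends → [5, 13, 14]
8 → replaces 13 → [5, 8, 14]
11 → replaces 14 → [5, 8, 11]
3 → replaces 5 → [3, 8, 11]
5 → replaces 8 → [3, 5, 11]
14 → extends → [3, 5, 11, 14]
7 → replaces 11 → [3, 5, 7, 14]
17 → extends → [3, 5, 7, 14, 17]
9 → replaces 14 → [3, 5, 7, 9, 17]
Longest strictly increasing subsequence has length 5, so deletions = 11 − 5 = 6.

6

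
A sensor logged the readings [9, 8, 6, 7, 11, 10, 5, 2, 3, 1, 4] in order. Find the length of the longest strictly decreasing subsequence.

Negate each value so 'decreasing' becomes 'increasing', then run patience tails on the negated sequence:
-9 → extends → [-9]
-8 → extends → [-9, -8]
-6 → extends → [-9, -8, -6]
-7 → replaces -6 → [-9, -8, -7]
-11 → replaces -9 → [-11, -8, -7]
-10 → replaces -8 → [-11, -10, -7]
-5 → extends → [-11, -10, -7, -5]
-2 → extends → [-11, -10, -7, -5, -2]
-3 → replaces -2 → [-11, -10, -7, -5, -3]
-1 → extends → [-11, -10, -7, -5, -3, -1]
-4 → replaces -3 → [-11, -10, -7, -5, -4, -1]
Six tails, so the longest strictly decreasing subsequence of the original has length 6.

6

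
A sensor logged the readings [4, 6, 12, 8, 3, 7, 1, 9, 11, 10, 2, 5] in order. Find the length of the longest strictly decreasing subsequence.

Negate each value so 'decreasing' becomes 'increasing', then run patience tails on the negated sequence:
-4 → extends → [-4]
-6 → replaces -4 → [-6]
-12 → replaces -6 → [-12]
-8 → extends → [-12, -8]
-3 → extends → [-12, -8, -3]
-7 → replaces -3 → [-12, -8, -7]
-1 → extends → [-12, -8, -7, -1]
-9 → replaces -8 → [-12, -9, -7, -1]
-11 → replaces -9 → [-12, -11, -7, -1]
-10 → replaces -7 → [-12, -11, -10, -1]
-2 → replaces -1 → [-12, -11, -10, -2]
-5 → replaces -2 → [-12, -11, -10, -5]
Four tails, so the longest strictly decreasing subsequence of the original has length 4.

4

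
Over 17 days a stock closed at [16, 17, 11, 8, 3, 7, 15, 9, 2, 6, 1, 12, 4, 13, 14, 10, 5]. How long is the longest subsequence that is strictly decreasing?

6

Negate each value so 'decreasing' becomes 'increasing', then run patience tails on the negated sequence:
-16 → extends → [-16]
-17 → replaces -16 → [-17]
-11 → extends → [-17, -11]
-8 → extends → [-17, -11, -8]
-3 → extends → [-17, -11, -8, -3]
-7 → replaces -3 → [-17, -11, -8, -7]
-15 → replaces -11 → [-17, -15, -8, -7]
-9 → replaces -8 → [-17, -15, -9, -7]
-2 → extends → [-17, -15, -9, -7, -2]
-6 → replaces -2 → [-17, -15, -9, -7, -6]
-1 → extends → [-17, -15, -9, -7, -6, -1]
-12 → replaces -9 → [-17, -15, -12, -7, -6, -1]
-4 → replaces -1 → [-17, -15, -12, -7, -6, -4]
-13 → replaces -12 → [-17, -15, -13, -7, -6, -4]
-14 → replaces -13 → [-17, -15, -14, -7, -6, -4]
-10 → replaces -7 → [-17, -15, -14, -10, -6, -4]
-5 → replaces -4 → [-17, -15, -14, -10, -6, -5]
Six tails, so the longest strictly decreasing subsequence of the original has length 6.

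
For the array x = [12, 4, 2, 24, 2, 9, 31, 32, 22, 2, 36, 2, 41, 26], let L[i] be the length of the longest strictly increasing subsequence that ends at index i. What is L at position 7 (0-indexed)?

dp[i] = 1 + max{dp[j] : j<i, x[j]<x[i]} (or 1 if no such j):
i:      0  1  2  3  4  5  6  7  8  9 10 11 12 13
x[i]:  12  4  2 24  2  9 31 32 22  2 36  2 41 26
dp:     1  1  1  2  1  2  3  4  3  1  5  1  6  4
At index 7 the value is 4.

4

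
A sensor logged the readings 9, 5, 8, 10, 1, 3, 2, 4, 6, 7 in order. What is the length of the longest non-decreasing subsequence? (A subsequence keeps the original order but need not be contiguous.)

5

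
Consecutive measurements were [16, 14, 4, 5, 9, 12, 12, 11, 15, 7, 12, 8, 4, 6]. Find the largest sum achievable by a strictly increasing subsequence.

45

Let S[i] be the best sum of a strictly increasing subsequence ending at i:
i:      1  2  3  4  5  6  7  8  9 10 11 12 13 14
a[i]:  16 14  4  5  9 12 12 11 15  7 12  8  4  6
S:     16 14  4  9 18 30 30 29 45 16 41 24  4 15
Maximum is 45 (e.g. 4 + 5 + 9 + 12 + 15).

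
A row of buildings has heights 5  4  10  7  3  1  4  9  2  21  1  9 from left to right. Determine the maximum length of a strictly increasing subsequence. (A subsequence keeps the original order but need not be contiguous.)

4

Let dp[i] be the length of the longest such subsequence ending at index i:
i:      1  2  3  4  5  6  7  8  9 10 11 12
a[i]:   5  4 10  7  3  1  4  9  2 21  1  9
dp:     1  1  2  2  1  1  2  3  2  4  1  3
Maximum dp value is 4.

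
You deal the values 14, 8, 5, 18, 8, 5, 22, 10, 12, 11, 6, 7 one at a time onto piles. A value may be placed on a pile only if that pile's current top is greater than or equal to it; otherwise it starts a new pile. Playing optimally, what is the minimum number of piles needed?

4

Place each on the leftmost legal pile:
14 → new pile 1 (tops now [14])
8 → pile 1 (tops now [8])
5 → pile 1 (tops now [5])
18 → new pile 2 (tops now [5, 18])
8 → pile 2 (tops now [5, 8])
5 → pile 1 (tops now [5, 8])
22 → new pile 3 (tops now [5, 8, 22])
10 → pile 3 (tops now [5, 8, 10])
12 → new pile 4 (tops now [5, 8, 10, 12])
11 → pile 4 (tops now [5, 8, 10, 11])
6 → pile 2 (tops now [5, 6, 10, 11])
7 → pile 3 (tops now [5, 6, 7, 11])
Four piles.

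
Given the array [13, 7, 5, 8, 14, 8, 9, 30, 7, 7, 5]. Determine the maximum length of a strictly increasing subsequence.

4

Let dp[i] be the length of the longest such subsequence ending at index i:
i:      1  2  3  4  5  6  7  8  9 10 11
a[i]:  13  7  5  8 14  8  9 30  7  7  5
dp:     1  1  1  2  3  2  3  4  2  2  1
Maximum dp value is 4.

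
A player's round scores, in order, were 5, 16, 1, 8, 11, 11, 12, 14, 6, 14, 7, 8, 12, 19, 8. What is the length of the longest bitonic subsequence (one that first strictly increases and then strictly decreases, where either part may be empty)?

7

inc[i] = longest strictly increasing subsequence ending at i; dec[i] = longest strictly decreasing subsequence starting at i:
i:      1  2  3  4  5  6  7  8  9 10 11 12 13 14 15
a[i]:   5 16  1  8 11 11 12 14  6 14  7  8 12 19  8
inc:    1  2  1  2  3  3  4  5  2  5  3  4  5  6  4
dec:    2  4  1  2  2  2  2  3  1  3  1  1  2  2  1
Best peak at i=8 (value 14): inc=5, dec=3, length 5+3−1 = 7.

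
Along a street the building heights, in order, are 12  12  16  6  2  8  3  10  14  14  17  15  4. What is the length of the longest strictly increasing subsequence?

Track the smallest tail for each achievable length (strict):
12 → extends → [12]
12 → already a tail → [12]
16 → extends → [12, 16]
6 → replaces 12 → [6, 16]
2 → replaces 6 → [2, 16]
8 → replaces 16 → [2, 8]
3 → replaces 8 → [2, 3]
10 → extends → [2, 3, 10]
14 → extends → [2, 3, 10, 14]
14 → already a tail → [2, 3, 10, 14]
17 → extends → [2, 3, 10, 14, 17]
15 → replaces 17 → [2, 3, 10, 14, 15]
4 → replaces 10 → [2, 3, 4, 14, 15]
Five tails, so the longest strictly increasing subsequence has length 5 (e.g. 6, 8, 10, 14, 17).

5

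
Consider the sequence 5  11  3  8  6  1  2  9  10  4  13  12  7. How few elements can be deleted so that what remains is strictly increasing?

8

Fewest deletions = n − (longest strictly increasing subsequence).
Patience tails:
5 → extends → [5]
11 → extends → [5, 11]
3 → replaces 5 → [3, 11]
8 → replaces 11 → [3, 8]
6 → replaces 8 → [3, 6]
1 → replaces 3 → [1, 6]
2 → replaces 6 → [1, 2]
9 → extends → [1, 2, 9]
10 → extends → [1, 2, 9, 10]
4 → replaces 9 → [1, 2, 4, 10]
13 → extends → [1, 2, 4, 10, 13]
12 → replaces 13 → [1, 2, 4, 10, 12]
7 → replaces 10 → [1, 2, 4, 7, 12]
Longest strictly increasing subsequence has length 5, so deletions = 13 − 5 = 8.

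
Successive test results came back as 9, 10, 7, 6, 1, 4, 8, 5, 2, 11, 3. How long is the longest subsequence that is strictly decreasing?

5

Negate each value so 'decreasing' becomes 'increasing', then run patience tails on the negated sequence:
-9 → extends → [-9]
-10 → replaces -9 → [-10]
-7 → extends → [-10, -7]
-6 → extends → [-10, -7, -6]
-1 → extends → [-10, -7, -6, -1]
-4 → replaces -1 → [-10, -7, -6, -4]
-8 → replaces -7 → [-10, -8, -6, -4]
-5 → replaces -4 → [-10, -8, -6, -5]
-2 → extends → [-10, -8, -6, -5, -2]
-11 → replaces -10 → [-11, -8, -6, -5, -2]
-3 → replaces -2 → [-11, -8, -6, -5, -3]
Five tails, so the longest strictly decreasing subsequence of the original has length 5.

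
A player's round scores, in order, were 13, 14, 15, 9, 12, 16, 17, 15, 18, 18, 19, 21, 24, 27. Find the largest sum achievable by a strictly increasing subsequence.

Let S[i] be the best sum of a strictly increasing subsequence ending at i:
i:       1   2   3   4   5   6   7   8   9  10  11  12  13  14
a[i]:   13  14  15   9  12  16  17  15  18  18  19  21  24  27
S:      13  27  42   9  21  58  75  42  93  93 112 133 157 184
Maximum is 184 (e.g. 13 + 14 + 15 + 16 + 17 + 18 + 19 + 21 + 24 + 27).

184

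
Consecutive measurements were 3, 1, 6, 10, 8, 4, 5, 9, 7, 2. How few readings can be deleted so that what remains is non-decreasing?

6

Fewest deletions = n − (longest non-decreasing subsequence).
Patience tails:
3 → extends → [3]
1 → replaces 3 → [1]
6 → extends → [1, 6]
10 → extends → [1, 6, 10]
8 → replaces 10 → [1, 6, 8]
4 → replaces 6 → [1, 4, 8]
5 → replaces 8 → [1, 4, 5]
9 → extends → [1, 4, 5, 9]
7 → replaces 9 → [1, 4, 5, 7]
2 → replaces 4 → [1, 2, 5, 7]
Longest non-decreasing subsequence has length 4, so deletions = 10 − 4 = 6.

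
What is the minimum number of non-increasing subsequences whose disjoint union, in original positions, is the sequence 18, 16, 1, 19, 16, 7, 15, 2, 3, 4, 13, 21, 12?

Place each on the leftmost legal pile:
18 → new pile 1 (tops now [18])
16 → pile 1 (tops now [16])
1 → pile 1 (tops now [1])
19 → new pile 2 (tops now [1, 19])
16 → pile 2 (tops now [1, 16])
7 → pile 2 (tops now [1, 7])
15 → new pile 3 (tops now [1, 7, 15])
2 → pile 2 (tops now [1, 2, 15])
3 → pile 3 (tops now [1, 2, 3])
4 → new pile 4 (tops now [1, 2, 3, 4])
13 → new pile 5 (tops now [1, 2, 3, 4, 13])
21 → new pile 6 (tops now [1, 2, 3, 4, 13, 21])
12 → pile 5 (tops now [1, 2, 3, 4, 12, 21])
Six piles.

6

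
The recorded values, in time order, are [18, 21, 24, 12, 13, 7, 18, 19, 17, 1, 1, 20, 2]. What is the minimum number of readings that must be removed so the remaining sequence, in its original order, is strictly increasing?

8

Fewest deletions = n − (longest strictly increasing subsequence).
Patience tails:
18 → extends → [18]
21 → extends → [18, 21]
24 → extends → [18, 21, 24]
12 → replaces 18 → [12, 21, 24]
13 → replaces 21 → [12, 13, 24]
7 → replaces 12 → [7, 13, 24]
18 → replaces 24 → [7, 13, 18]
19 → extends → [7, 13, 18, 19]
17 → replaces 18 → [7, 13, 17, 19]
1 → replaces 7 → [1, 13, 17, 19]
1 → already a tail → [1, 13, 17, 19]
20 → extends → [1, 13, 17, 19, 20]
2 → replaces 13 → [1, 2, 17, 19, 20]
Longest strictly increasing subsequence has length 5, so deletions = 13 − 5 = 8.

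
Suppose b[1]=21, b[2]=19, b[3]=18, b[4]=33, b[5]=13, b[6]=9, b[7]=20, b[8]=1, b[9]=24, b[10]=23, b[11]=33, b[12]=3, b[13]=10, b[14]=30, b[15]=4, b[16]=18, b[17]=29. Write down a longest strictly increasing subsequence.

Patience tails give the LIS length; then backtrack through the dp parents:
21 → extends → [21]
19 → replaces 21 → [19]
18 → replaces 19 → [18]
33 → extends → [18, 33]
13 → replaces 18 → [13, 33]
9 → replaces 13 → [9, 33]
20 → replaces 33 → [9, 20]
1 → replaces 9 → [1, 20]
24 → extends → [1, 20, 24]
23 → replaces 24 → [1, 20, 23]
33 → extends → [1, 20, 23, 33]
3 → replaces 20 → [1, 3, 23, 33]
10 → replaces 23 → [1, 3, 10, 33]
30 → replaces 33 → [1, 3, 10, 30]
4 → replaces 10 → [1, 3, 4, 30]
18 → replaces 30 → [1, 3, 4, 18]
29 → extends → [1, 3, 4, 18, 29]
Length 5; one witness is 1, 3, 10, 18, 29.

1, 3, 10, 18, 29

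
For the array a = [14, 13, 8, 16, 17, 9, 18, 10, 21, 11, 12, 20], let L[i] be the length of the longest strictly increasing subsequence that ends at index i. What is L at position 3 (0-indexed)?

2

dp[i] = 1 + max{dp[j] : j<i, a[j]<a[i]} (or 1 if no such j):
i:      0  1  2  3  4  5  6  7  8  9 10 11
a[i]:  14 13  8 16 17  9 18 10 21 11 12 20
dp:     1  1  1  2  3  2  4  3  5  4  5  6
At index 3 the value is 2.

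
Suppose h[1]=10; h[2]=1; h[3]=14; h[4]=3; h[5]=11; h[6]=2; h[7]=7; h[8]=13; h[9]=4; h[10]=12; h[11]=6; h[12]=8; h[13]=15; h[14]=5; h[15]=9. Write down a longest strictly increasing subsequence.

Patience tails give the LIS length; then backtrack through the dp parents:
10 → extends → [10]
1 → replaces 10 → [1]
14 → extends → [1, 14]
3 → replaces 14 → [1, 3]
11 → extends → [1, 3, 11]
2 → replaces 3 → [1, 2, 11]
7 → replaces 11 → [1, 2, 7]
13 → extends → [1, 2, 7, 13]
4 → replaces 7 → [1, 2, 4, 13]
12 → replaces 13 → [1, 2, 4, 12]
6 → replaces 12 → [1, 2, 4, 6]
8 → extends → [1, 2, 4, 6, 8]
15 → extends → [1, 2, 4, 6, 8, 15]
5 → replaces 6 → [1, 2, 4, 5, 8, 15]
9 → replaces 15 → [1, 2, 4, 5, 8, 9]
Length 6; one witness is 1, 3, 4, 6, 8, 15.

1, 3, 4, 6, 8, 15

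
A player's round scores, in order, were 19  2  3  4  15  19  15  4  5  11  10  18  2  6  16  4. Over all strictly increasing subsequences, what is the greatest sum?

43

Let S[i] be the best sum of a strictly increasing subsequence ending at i:
i:      1  2  3  4  5  6  7  8  9 10 11 12 13 14 15 16
a[i]:  19  2  3  4 15 19 15  4  5 11 10 18  2  6 16  4
S:     19  2  5  9 24 43 24  9 14 25 24 43  2 20 41  9
Maximum is 43 (e.g. 2 + 3 + 4 + 15 + 19).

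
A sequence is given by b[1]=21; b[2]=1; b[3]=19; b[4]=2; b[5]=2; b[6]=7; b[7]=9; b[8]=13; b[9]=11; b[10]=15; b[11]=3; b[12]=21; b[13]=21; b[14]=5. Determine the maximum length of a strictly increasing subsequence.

7

Track the smallest tail for each achievable length (strict):
21 → extends → [21]
1 → replaces 21 → [1]
19 → extends → [1, 19]
2 → replaces 19 → [1, 2]
2 → already a tail → [1, 2]
7 → extends → [1, 2, 7]
9 → extends → [1, 2, 7, 9]
13 → extends → [1, 2, 7, 9, 13]
11 → replaces 13 → [1, 2, 7, 9, 11]
15 → extends → [1, 2, 7, 9, 11, 15]
3 → replaces 7 → [1, 2, 3, 9, 11, 15]
21 → extends → [1, 2, 3, 9, 11, 15, 21]
21 → already a tail → [1, 2, 3, 9, 11, 15, 21]
5 → replaces 9 → [1, 2, 3, 5, 11, 15, 21]
Seven tails, so the longest strictly increasing subsequence has length 7 (e.g. 1, 2, 7, 9, 13, 15, 21).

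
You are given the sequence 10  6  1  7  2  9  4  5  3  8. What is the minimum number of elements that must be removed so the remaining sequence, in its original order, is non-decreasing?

5

Fewest deletions = n − (longest non-decreasing subsequence).
Patience tails:
10 → extends → [10]
6 → replaces 10 → [6]
1 → replaces 6 → [1]
7 → extends → [1, 7]
2 → replaces 7 → [1, 2]
9 → extends → [1, 2, 9]
4 → replaces 9 → [1, 2, 4]
5 → extends → [1, 2, 4, 5]
3 → replaces 4 → [1, 2, 3, 5]
8 → extends → [1, 2, 3, 5, 8]
Longest non-decreasing subsequence has length 5, so deletions = 10 − 5 = 5.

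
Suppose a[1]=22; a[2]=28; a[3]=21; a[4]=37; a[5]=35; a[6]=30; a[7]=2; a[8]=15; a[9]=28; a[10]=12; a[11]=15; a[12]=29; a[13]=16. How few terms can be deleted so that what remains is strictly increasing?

9

Fewest deletions = n − (longest strictly increasing subsequence).
Patience tails:
22 → extends → [22]
28 → extends → [22, 28]
21 → replaces 22 → [21, 28]
37 → extends → [21, 28, 37]
35 → replaces 37 → [21, 28, 35]
30 → replaces 35 → [21, 28, 30]
2 → replaces 21 → [2, 28, 30]
15 → replaces 28 → [2, 15, 30]
28 → replaces 30 → [2, 15, 28]
12 → replaces 15 → [2, 12, 28]
15 → replaces 28 → [2, 12, 15]
29 → extends → [2, 12, 15, 29]
16 → replaces 29 → [2, 12, 15, 16]
Longest strictly increasing subsequence has length 4, so deletions = 13 − 4 = 9.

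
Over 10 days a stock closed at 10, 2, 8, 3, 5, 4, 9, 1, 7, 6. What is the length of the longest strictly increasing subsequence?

4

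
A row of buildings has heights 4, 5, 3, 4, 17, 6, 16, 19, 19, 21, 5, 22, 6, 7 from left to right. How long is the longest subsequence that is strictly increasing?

7

Track the smallest tail for each achievable length (strict):
4 → extends → [4]
5 → extends → [4, 5]
3 → replaces 4 → [3, 5]
4 → replaces 5 → [3, 4]
17 → extends → [3, 4, 17]
6 → replaces 17 → [3, 4, 6]
16 → extends → [3, 4, 6, 16]
19 → extends → [3, 4, 6, 16, 19]
19 → already a tail → [3, 4, 6, 16, 19]
21 → extends → [3, 4, 6, 16, 19, 21]
5 → replaces 6 → [3, 4, 5, 16, 19, 21]
22 → extends → [3, 4, 5, 16, 19, 21, 22]
6 → replaces 16 → [3, 4, 5, 6, 19, 21, 22]
7 → replaces 19 → [3, 4, 5, 6, 7, 21, 22]
Seven tails, so the longest strictly increasing subsequence has length 7 (e.g. 4, 5, 6, 16, 19, 21, 22).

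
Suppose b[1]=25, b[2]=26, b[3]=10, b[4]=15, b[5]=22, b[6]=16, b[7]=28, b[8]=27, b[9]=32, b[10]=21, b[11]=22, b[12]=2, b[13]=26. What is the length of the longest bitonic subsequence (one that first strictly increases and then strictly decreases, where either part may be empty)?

inc[i] = longest strictly increasing subsequence ending at i; dec[i] = longest strictly decreasing subsequence starting at i:
i:      1  2  3  4  5  6  7  8  9 10 11 12 13
b[i]:  25 26 10 15 22 16 28 27 32 21 22  2 26
inc:    1  2  1  2  3  3  4  4  5  4  5  1  6
dec:    4  4  2  2  3  2  4  3  3  2  2  1  1
Best peak at i=7 (value 28): inc=4, dec=4, length 4+4−1 = 7.

7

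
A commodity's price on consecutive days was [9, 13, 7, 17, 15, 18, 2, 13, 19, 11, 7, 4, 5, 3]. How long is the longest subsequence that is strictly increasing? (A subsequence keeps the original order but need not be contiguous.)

Let dp[i] be the length of the longest such subsequence ending at index i:
i:      1  2  3  4  5  6  7  8  9 10 11 12 13 14
a[i]:   9 13  7 17 15 18  2 13 19 11  7  4  5  3
dp:     1  2  1  3  3  4  1  2  5  2  2  2  3  2
Maximum dp value is 5.

5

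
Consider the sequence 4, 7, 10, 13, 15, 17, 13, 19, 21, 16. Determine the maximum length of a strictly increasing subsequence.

Track the smallest tail for each achievable length (strict):
4 → extends → [4]
7 → extends → [4, 7]
10 → extends → [4, 7, 10]
13 → extends → [4, 7, 10, 13]
15 → extends → [4, 7, 10, 13, 15]
17 → extends → [4, 7, 10, 13, 15, 17]
13 → already a tail → [4, 7, 10, 13, 15, 17]
19 → extends → [4, 7, 10, 13, 15, 17, 19]
21 → extends → [4, 7, 10, 13, 15, 17, 19, 21]
16 → replaces 17 → [4, 7, 10, 13, 15, 16, 19, 21]
Eight tails, so the longest strictly increasing subsequence has length 8 (e.g. 4, 7, 10, 13, 15, 17, 19, 21).

8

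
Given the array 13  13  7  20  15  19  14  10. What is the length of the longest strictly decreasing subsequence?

4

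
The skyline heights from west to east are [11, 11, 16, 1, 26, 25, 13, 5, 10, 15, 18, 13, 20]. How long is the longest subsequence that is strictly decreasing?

4

Negate each value so 'decreasing' becomes 'increasing', then run patience tails on the negated sequence:
-11 → extends → [-11]
-11 → already a tail → [-11]
-16 → replaces -11 → [-16]
-1 → extends → [-16, -1]
-26 → replaces -16 → [-26, -1]
-25 → replaces -1 → [-26, -25]
-13 → extends → [-26, -25, -13]
-5 → extends → [-26, -25, -13, -5]
-10 → replaces -5 → [-26, -25, -13, -10]
-15 → replaces -13 → [-26, -25, -15, -10]
-18 → replaces -15 → [-26, -25, -18, -10]
-13 → replaces -10 → [-26, -25, -18, -13]
-20 → replaces -18 → [-26, -25, -20, -13]
Four tails, so the longest strictly decreasing subsequence of the original has length 4.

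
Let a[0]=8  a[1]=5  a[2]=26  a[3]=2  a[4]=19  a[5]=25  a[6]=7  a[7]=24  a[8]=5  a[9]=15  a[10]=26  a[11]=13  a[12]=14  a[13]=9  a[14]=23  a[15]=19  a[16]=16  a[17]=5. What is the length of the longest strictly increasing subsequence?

Let dp[i] be the length of the longest such subsequence ending at index i:
i:      0  1  2  3  4  5  6  7  8  9 10 11 12 13 14 15 16 17
a[i]:   8  5 26  2 19 25  7 24  5 15 26 13 14  9 23 19 16  5
dp:     1  1  2  1  2  3  2  3  2  3  4  3  4  3  5  5  5  2
Maximum dp value is 5.

5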